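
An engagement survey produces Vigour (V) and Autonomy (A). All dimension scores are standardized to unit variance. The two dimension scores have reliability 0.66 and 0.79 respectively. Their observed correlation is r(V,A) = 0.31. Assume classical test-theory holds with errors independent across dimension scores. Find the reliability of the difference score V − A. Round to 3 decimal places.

0.601

Var(V−A) = 1 + 1 − 2·0.31 = 2 − 0.62 = 1.38.
With uncorrelated errors the cross-covariances are all true-score covariance, so they carry over unchanged; only the diagonal terms shrink to ρᵢσᵢ².
True-score variance = [0.66 + 0.79] − 0.62 = 1.45 − 0.62 = 0.83.
Reliability = 0.83 / 1.38 = 0.601.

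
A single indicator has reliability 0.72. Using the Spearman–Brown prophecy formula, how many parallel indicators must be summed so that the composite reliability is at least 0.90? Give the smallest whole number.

4

k ≥ ρ*(1−ρ₁)/(ρ₁(1−ρ*)) = 0.90·0.28 / (0.72·0.10) = 3.500.
Smallest integer k = 4.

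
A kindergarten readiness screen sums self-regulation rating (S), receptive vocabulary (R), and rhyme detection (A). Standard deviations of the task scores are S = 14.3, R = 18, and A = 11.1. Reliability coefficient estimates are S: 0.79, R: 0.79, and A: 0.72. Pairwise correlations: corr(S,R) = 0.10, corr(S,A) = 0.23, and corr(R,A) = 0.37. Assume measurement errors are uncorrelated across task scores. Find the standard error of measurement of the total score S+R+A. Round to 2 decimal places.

Var(total) = 651.7 + 272.348 = 924.048.
True-score variance = 506.218 + 272.348 = 778.566, so reliability = 0.8426.
Error variance = 924.048 − 778.566 = 145.482; SEM = √145.482 = 12.06.

12.06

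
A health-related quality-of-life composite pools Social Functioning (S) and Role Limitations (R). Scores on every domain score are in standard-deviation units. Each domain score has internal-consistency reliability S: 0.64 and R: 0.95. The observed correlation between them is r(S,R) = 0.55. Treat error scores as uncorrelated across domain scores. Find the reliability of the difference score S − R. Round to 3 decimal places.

Var(S−R) = 1 + 1 − 2·0.55 = 2 − 1.1 = 0.9.
With uncorrelated errors the cross-covariances are all true-score covariance, so they carry over unchanged; only the diagonal terms shrink to ρᵢσᵢ².
True-score variance = [0.64 + 0.95] − 1.1 = 1.59 − 1.1 = 0.49.
Reliability = 0.49 / 0.9 = 0.544.

0.544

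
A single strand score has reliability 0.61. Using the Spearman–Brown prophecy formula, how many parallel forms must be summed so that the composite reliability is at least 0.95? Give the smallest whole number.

13

k ≥ ρ*(1−ρ₁)/(ρ₁(1−ρ*)) = 0.95·0.39 / (0.61·0.05) = 12.148.
Smallest integer k = 13.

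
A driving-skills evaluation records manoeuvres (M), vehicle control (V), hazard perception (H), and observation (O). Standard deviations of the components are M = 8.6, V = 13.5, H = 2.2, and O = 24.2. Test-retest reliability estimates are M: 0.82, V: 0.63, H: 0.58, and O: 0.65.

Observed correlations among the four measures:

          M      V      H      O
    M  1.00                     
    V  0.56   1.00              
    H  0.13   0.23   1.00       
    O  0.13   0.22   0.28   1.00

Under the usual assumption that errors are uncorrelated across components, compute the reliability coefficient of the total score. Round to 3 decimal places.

0.765

Var(M+V+H+O) = 8.6² + 13.5² + 2.2² + 24.2² + 2·[8.6·13.5·0.56 + 8.6·2.2·0.13 + 8.6·24.2·0.13 + 13.5·2.2·0.23 + 13.5·24.2·0.22 + 2.2·24.2·0.28] = 846.69 + 376.287 = 1222.98.
Because errors are independent across components, Cov(Tᵢ,Tⱼ) = Cov(Xᵢ,Xⱼ); the off-diagonal part of the true-score variance is the same as above.
True-score variance = [8.6²·0.82 + 13.5²·0.63 + 2.2²·0.58 + 24.2²·0.65] + 376.287 = 558.938 + 376.287 = 935.225.
Reliability = 935.225 / 1222.98 = 0.765.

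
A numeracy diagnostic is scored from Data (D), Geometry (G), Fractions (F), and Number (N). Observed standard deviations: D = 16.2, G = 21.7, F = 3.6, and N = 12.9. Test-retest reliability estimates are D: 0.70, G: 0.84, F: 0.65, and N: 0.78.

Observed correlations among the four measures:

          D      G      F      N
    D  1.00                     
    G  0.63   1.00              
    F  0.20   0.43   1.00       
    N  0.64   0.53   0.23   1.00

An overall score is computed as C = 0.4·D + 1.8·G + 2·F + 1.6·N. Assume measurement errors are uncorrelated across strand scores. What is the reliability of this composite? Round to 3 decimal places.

Var(C) = 0.4²·16.2² + 1.8²·21.7² + 2²·3.6² + 1.6²·12.9² + 2·[0.72·16.2·21.7·0.63 + 0.8·16.2·3.6·0.20 + 0.64·16.2·12.9·0.64 + 3.6·21.7·3.6·0.43 + 2.88·21.7·12.9·0.53 + 3.2·3.6·12.9·0.23] = 2045.52 + 1673.57 = 3719.09.
With uncorrelated errors the cross-covariances are all true-score covariance, so they carry over unchanged; only the diagonal terms shrink to ρᵢσᵢ².
True-score variance = [0.4²·16.2²·0.70 + 1.8²·21.7²·0.84 + 2²·3.6²·0.65 + 1.6²·12.9²·0.78] + 1673.57 = 1676.95 + 1673.57 = 3350.52.
Reliability = 3350.52 / 3719.09 = 0.901.

0.901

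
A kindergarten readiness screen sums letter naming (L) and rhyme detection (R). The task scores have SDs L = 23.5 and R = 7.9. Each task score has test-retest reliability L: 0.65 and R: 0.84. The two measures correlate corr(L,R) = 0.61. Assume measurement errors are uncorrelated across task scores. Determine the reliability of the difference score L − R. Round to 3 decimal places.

Var(L−R) = 23.5² + 7.9² − 2·23.5·7.9·0.61 = 614.66 − 226.493 = 388.167.
With uncorrelated errors the cross-covariances are all true-score covariance, so they carry over unchanged; only the diagonal terms shrink to ρᵢσᵢ².
True-score variance = [23.5²·0.65 + 7.9²·0.84] − 226.493 = 411.387 − 226.493 = 184.894.
Reliability = 184.894 / 388.167 = 0.476.

0.476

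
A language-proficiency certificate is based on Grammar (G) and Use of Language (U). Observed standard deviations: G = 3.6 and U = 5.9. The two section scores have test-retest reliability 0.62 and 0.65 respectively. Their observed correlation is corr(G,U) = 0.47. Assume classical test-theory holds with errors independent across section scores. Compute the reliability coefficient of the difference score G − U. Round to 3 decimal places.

Var(G−U) = 3.6² + 5.9² − 2·3.6·5.9·0.47 = 47.77 − 19.9656 = 27.8044.
Because errors are independent across components, Cov(Tᵢ,Tⱼ) = Cov(Xᵢ,Xⱼ); the off-diagonal part of the true-score variance is the same as above.
True-score variance = [3.6²·0.62 + 5.9²·0.65] − 19.9656 = 30.6617 − 19.9656 = 10.6961.
Reliability = 10.6961 / 27.8044 = 0.385.

0.385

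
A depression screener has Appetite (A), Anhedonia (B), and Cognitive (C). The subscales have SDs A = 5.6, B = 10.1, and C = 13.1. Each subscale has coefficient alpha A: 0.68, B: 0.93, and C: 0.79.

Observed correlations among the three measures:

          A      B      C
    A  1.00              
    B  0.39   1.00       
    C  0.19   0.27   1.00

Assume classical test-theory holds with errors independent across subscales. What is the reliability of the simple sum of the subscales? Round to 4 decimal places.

0.8813

Var(A+B+C) = 5.6² + 10.1² + 13.1² + 2·[5.6·10.1·0.39 + 5.6·13.1·0.19 + 10.1·13.1·0.27] = 304.98 + 143.441 = 448.421.
Because errors are independent across components, Cov(Tᵢ,Tⱼ) = Cov(Xᵢ,Xⱼ); the off-diagonal part of the true-score variance is the same as above.
True-score variance = [5.6²·0.68 + 10.1²·0.93 + 13.1²·0.79] + 143.441 = 251.766 + 143.441 = 395.207.
Reliability = 395.207 / 448.421 = 0.8813.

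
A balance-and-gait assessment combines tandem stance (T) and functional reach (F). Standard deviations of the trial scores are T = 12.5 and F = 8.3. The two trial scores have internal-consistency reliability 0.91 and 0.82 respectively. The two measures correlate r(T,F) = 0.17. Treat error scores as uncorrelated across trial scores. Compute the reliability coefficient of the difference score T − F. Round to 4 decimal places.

Var(T−F) = 12.5² + 8.3² − 2·12.5·8.3·0.17 = 225.14 − 35.275 = 189.865.
Because errors are independent across components, Cov(Tᵢ,Tⱼ) = Cov(Xᵢ,Xⱼ); the off-diagonal part of the true-score variance is the same as above.
True-score variance = [12.5²·0.91 + 8.3²·0.82] − 35.275 = 198.677 − 35.275 = 163.402.
Reliability = 163.402 / 189.865 = 0.8606.

0.8606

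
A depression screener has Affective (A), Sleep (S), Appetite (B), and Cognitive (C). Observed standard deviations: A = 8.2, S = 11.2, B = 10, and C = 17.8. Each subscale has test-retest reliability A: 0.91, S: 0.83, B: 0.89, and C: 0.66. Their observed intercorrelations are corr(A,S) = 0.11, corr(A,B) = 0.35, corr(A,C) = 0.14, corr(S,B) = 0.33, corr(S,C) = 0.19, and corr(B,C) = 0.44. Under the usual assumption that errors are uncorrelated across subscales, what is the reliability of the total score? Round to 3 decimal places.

0.859

Var(A+S+B+C) = 8.2² + 11.2² + 10² + 17.8² + 2·[8.2·11.2·0.11 + 8.2·10·0.35 + 8.2·17.8·0.14 + 11.2·10·0.33 + 11.2·17.8·0.19 + 10·17.8·0.44] = 609.52 + 424.79 = 1034.31.
Because errors are independent across components, Cov(Tᵢ,Tⱼ) = Cov(Xᵢ,Xⱼ); the off-diagonal part of the true-score variance is the same as above.
True-score variance = [8.2²·0.91 + 11.2²·0.83 + 10²·0.89 + 17.8²·0.66] + 424.79 = 463.418 + 424.79 = 888.208.
Reliability = 888.208 / 1034.31 = 0.859.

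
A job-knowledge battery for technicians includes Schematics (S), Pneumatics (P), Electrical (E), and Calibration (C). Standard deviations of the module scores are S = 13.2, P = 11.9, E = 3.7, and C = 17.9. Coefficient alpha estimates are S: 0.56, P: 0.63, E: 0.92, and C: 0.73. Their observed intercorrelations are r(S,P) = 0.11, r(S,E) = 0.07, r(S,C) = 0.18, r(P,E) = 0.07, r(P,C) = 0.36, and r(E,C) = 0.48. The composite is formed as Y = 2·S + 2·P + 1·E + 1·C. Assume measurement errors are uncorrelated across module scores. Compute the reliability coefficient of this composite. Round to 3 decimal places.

0.738

Var(Y) = 2²·13.2² + 2²·11.9² + 3.7² + 17.9² + 2·[4·13.2·11.9·0.11 + 2·13.2·3.7·0.07 + 2·13.2·17.9·0.18 + 2·11.9·3.7·0.07 + 2·11.9·17.9·0.36 + 3.7·17.9·0.48] = 1597.5 + 704.671 = 2302.17.
With uncorrelated errors the cross-covariances are all true-score covariance, so they carry over unchanged; only the diagonal terms shrink to ρᵢσᵢ².
True-score variance = [2²·13.2²·0.56 + 2²·11.9²·0.63 + 3.7²·0.92 + 17.9²·0.73] + 704.671 = 993.649 + 704.671 = 1698.32.
Reliability = 1698.32 / 2302.17 = 0.738.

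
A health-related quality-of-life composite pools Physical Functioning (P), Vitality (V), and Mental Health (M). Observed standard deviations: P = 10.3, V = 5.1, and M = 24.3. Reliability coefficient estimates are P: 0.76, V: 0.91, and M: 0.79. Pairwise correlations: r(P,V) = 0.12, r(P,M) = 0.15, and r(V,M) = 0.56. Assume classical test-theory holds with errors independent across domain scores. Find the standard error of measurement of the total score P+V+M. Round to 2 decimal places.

Var(total) = 722.59 + 226.496 = 949.086.
True-score variance = 570.785 + 226.496 = 797.28, so reliability = 0.8401.
Error variance = 949.086 − 797.28 = 151.805; SEM = √151.805 = 12.32.

12.32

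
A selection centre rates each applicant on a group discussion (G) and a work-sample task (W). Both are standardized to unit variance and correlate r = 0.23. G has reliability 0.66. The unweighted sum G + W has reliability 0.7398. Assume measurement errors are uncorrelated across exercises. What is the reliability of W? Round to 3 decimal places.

0.700

Var(G+W) = 2 + 2·0.23 = 2.460.
True-score variance = ρ_G + ρ_W + 2·0.23, so 0.7398 = (0.66 + ρ_W + 0.46) / 2.460.
ρ_W = 0.7398·2.460 − 0.66 − 0.46 = 0.700.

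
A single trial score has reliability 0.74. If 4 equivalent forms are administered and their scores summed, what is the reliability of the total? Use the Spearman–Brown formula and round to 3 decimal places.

ρ_k = kρ / (1 + (k−1)ρ) = 4·0.74 / (1 + 3·0.74) = 2.960 / 3.220 = 0.919.

0.919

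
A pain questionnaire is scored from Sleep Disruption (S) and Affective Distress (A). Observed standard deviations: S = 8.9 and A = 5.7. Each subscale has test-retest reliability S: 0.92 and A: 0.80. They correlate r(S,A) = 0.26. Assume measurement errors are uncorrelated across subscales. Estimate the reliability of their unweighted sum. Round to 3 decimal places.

Var(S+A) = 8.9² + 5.7² + 2·[8.9·5.7·0.26] = 111.7 + 26.3796 = 138.08.
Because errors are independent across components, Cov(Tᵢ,Tⱼ) = Cov(Xᵢ,Xⱼ); the off-diagonal part of the true-score variance is the same as above.
True-score variance = [8.9²·0.92 + 5.7²·0.80] + 26.3796 = 98.8652 + 26.3796 = 125.245.
Reliability = 125.245 / 138.08 = 0.907.

0.907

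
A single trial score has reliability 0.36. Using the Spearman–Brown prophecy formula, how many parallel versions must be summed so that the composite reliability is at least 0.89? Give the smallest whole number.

15

k ≥ ρ*(1−ρ₁)/(ρ₁(1−ρ*)) = 0.89·0.64 / (0.36·0.11) = 14.384.
Smallest integer k = 15.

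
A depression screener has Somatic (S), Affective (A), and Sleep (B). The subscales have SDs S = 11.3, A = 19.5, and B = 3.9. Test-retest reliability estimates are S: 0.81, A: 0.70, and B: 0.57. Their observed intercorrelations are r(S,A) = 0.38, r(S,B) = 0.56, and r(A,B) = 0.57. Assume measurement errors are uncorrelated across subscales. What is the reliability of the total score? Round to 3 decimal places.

Var(S+A+B) = 11.3² + 19.5² + 3.9² + 2·[11.3·19.5·0.38 + 11.3·3.9·0.56 + 19.5·3.9·0.57] = 523.15 + 303.521 = 826.671.
With uncorrelated errors the cross-covariances are all true-score covariance, so they carry over unchanged; only the diagonal terms shrink to ρᵢσᵢ².
True-score variance = [11.3²·0.81 + 19.5²·0.70 + 3.9²·0.57] + 303.521 = 378.274 + 303.521 = 681.795.
Reliability = 681.795 / 826.671 = 0.825.

0.825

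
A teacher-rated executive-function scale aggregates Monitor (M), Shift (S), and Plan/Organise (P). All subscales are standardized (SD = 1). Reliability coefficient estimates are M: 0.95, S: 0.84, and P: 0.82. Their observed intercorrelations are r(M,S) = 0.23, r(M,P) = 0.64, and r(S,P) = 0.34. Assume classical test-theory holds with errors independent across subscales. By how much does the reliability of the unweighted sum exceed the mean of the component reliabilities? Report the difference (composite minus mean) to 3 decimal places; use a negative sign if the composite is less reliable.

0.058

Var(sum) = 3 + 2.42 = 5.42; true-score variance = 2.61 + 2.42 = 5.03; composite reliability = 0.9280.
Mean component reliability = 0.8700.
Difference = 0.9280 − 0.8700 = 0.058.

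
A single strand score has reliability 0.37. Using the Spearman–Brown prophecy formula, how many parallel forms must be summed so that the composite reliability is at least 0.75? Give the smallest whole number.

6

k ≥ ρ*(1−ρ₁)/(ρ₁(1−ρ*)) = 0.75·0.63 / (0.37·0.25) = 5.108.
Smallest integer k = 6.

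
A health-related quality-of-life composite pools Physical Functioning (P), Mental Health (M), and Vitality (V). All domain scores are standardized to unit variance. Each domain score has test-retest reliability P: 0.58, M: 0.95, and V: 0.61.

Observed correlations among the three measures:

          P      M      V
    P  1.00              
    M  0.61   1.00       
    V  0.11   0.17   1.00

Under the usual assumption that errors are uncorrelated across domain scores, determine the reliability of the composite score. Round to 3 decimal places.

0.820

Var(P+M+V) = 3 + 2·[0.61 + 0.11 + 0.17] = 3 + 1.78 = 4.78.
Under uncorrelated errors the observed covariances equal the true-score covariances, so only the own-variance terms attenuate.
True-score variance = [0.58 + 0.95 + 0.61] + 1.78 = 2.14 + 1.78 = 3.92.
Reliability = 3.92 / 4.78 = 0.820.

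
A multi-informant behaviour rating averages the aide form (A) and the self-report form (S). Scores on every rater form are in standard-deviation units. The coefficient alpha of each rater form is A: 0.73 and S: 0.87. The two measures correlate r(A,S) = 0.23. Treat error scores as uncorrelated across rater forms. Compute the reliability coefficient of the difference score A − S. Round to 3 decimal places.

0.740

Var(A−S) = 1 + 1 − 2·0.23 = 2 − 0.46 = 1.54.
With uncorrelated errors the cross-covariances are all true-score covariance, so they carry over unchanged; only the diagonal terms shrink to ρᵢσᵢ².
True-score variance = [0.73 + 0.87] − 0.46 = 1.6 − 0.46 = 1.14.
Reliability = 1.14 / 1.54 = 0.740.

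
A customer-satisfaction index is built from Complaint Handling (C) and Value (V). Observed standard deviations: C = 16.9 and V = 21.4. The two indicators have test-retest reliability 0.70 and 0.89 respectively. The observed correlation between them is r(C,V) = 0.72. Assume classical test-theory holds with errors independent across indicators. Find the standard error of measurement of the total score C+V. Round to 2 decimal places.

Var(total) = 743.57 + 520.79 = 1264.36.
True-score variance = 607.511 + 520.79 = 1128.3, so reliability = 0.8924.
Error variance = 1264.36 − 1128.3 = 136.059; SEM = √136.059 = 11.66.

11.66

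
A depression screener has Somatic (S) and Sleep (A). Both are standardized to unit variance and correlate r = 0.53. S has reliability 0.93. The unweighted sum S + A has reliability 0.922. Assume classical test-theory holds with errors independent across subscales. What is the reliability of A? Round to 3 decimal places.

0.831

Var(S+A) = 2 + 2·0.53 = 3.060.
True-score variance = ρ_S + ρ_A + 2·0.53, so 0.922 = (0.93 + ρ_A + 1.06) / 3.060.
ρ_A = 0.922·3.060 − 0.93 − 1.06 = 0.831.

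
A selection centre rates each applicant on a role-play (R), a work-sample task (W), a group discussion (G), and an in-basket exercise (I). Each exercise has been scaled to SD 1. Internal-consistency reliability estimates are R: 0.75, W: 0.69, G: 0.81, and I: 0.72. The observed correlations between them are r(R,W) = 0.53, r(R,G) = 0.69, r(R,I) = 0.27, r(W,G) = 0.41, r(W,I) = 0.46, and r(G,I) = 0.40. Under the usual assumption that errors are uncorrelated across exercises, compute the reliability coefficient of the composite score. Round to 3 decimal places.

Var(R+W+G+I) = 4 + 2·[0.53 + 0.69 + 0.27 + 0.41 + 0.46 + 0.40] = 4 + 5.52 = 9.52.
With uncorrelated errors the cross-covariances are all true-score covariance, so they carry over unchanged; only the diagonal terms shrink to ρᵢσᵢ².
True-score variance = [0.75 + 0.69 + 0.81 + 0.72] + 5.52 = 2.97 + 5.52 = 8.49.
Reliability = 8.49 / 9.52 = 0.892.

0.892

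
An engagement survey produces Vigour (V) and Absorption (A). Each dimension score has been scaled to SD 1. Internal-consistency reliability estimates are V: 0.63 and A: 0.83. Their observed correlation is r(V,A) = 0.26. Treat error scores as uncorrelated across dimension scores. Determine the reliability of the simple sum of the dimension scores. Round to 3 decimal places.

Var(V+A) = 2 + 2·[0.26] = 2 + 0.52 = 2.52.
Because errors are independent across components, Cov(Tᵢ,Tⱼ) = Cov(Xᵢ,Xⱼ); the off-diagonal part of the true-score variance is the same as above.
True-score variance = [0.63 + 0.83] + 0.52 = 1.46 + 0.52 = 1.98.
Reliability = 1.98 / 2.52 = 0.786.

0.786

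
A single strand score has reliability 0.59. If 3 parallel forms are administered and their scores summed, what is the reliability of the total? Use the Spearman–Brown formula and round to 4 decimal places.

ρ_k = kρ / (1 + (k−1)ρ) = 3·0.59 / (1 + 2·0.59) = 1.770 / 2.180 = 0.8119.

0.8119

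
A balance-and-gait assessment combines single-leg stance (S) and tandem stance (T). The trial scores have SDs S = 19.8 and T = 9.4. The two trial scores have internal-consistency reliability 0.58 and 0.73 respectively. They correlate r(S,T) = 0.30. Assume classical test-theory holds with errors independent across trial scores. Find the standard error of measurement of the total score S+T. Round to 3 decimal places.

Var(total) = 480.4 + 111.672 = 592.072.
True-score variance = 291.886 + 111.672 = 403.558, so reliability = 0.6816.
Error variance = 592.072 − 403.558 = 188.514; SEM = √188.514 = 13.730.

13.730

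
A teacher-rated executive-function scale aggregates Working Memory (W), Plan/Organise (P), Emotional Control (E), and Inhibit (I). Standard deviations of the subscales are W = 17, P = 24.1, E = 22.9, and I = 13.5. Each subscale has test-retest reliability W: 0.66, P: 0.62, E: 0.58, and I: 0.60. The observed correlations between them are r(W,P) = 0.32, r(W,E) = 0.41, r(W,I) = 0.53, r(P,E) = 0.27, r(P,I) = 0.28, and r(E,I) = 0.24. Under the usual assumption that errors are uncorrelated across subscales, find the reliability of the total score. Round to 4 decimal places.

0.7980

Var(W+P+E+I) = 17² + 24.1² + 22.9² + 13.5² + 2·[17·24.1·0.32 + 17·22.9·0.41 + 17·13.5·0.53 + 24.1·22.9·0.27 + 24.1·13.5·0.28 + 22.9·13.5·0.24] = 1576.47 + 1453.31 = 3029.78.
Because errors are independent across components, Cov(Tᵢ,Tⱼ) = Cov(Xᵢ,Xⱼ); the off-diagonal part of the true-score variance is the same as above.
True-score variance = [17²·0.66 + 24.1²·0.62 + 22.9²·0.58 + 13.5²·0.60] + 1453.31 = 964.35 + 1453.31 = 2417.66.
Reliability = 2417.66 / 3029.78 = 0.7980.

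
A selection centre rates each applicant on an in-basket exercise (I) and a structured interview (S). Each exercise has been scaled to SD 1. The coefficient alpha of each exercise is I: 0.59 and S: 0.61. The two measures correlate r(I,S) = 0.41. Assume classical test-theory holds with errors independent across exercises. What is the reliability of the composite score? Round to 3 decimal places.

0.716

Var(I+S) = 2 + 2·[0.41] = 2 + 0.82 = 2.82.
With uncorrelated errors the cross-covariances are all true-score covariance, so they carry over unchanged; only the diagonal terms shrink to ρᵢσᵢ².
True-score variance = [0.59 + 0.61] + 0.82 = 1.2 + 0.82 = 2.02.
Reliability = 2.02 / 2.82 = 0.716.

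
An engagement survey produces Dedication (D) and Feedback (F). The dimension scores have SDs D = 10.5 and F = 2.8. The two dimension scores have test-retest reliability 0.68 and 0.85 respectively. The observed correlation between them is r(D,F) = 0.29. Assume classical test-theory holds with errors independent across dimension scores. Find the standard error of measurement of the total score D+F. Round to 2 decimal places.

Var(total) = 118.09 + 17.052 = 135.142.
True-score variance = 81.634 + 17.052 = 98.686, so reliability = 0.7302.
Error variance = 135.142 − 98.686 = 36.456; SEM = √36.456 = 6.04.

6.04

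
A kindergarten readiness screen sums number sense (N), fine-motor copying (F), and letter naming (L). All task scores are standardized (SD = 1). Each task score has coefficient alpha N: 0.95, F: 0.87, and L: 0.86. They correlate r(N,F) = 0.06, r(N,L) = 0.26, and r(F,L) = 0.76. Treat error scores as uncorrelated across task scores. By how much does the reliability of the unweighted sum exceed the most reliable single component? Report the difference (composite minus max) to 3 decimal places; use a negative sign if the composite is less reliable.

Var(sum) = 3 + 2.16 = 5.16; true-score variance = 2.68 + 2.16 = 4.84; composite reliability = 0.9380.
Max component reliability = 0.9500.
Difference = 0.9380 − 0.9500 = -0.012.

-0.012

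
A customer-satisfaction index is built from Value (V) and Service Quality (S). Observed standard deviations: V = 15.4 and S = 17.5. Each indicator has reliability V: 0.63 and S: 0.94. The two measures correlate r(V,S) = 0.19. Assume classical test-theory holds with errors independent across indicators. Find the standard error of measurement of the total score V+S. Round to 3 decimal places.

Var(total) = 543.41 + 102.41 = 645.82.
True-score variance = 437.286 + 102.41 = 539.696, so reliability = 0.8357.
Error variance = 645.82 − 539.696 = 106.124; SEM = √106.124 = 10.302.

10.302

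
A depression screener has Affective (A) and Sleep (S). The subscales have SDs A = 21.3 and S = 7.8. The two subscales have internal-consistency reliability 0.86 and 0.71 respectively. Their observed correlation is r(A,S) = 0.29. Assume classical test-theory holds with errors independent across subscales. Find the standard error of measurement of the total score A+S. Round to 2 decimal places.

Var(total) = 514.53 + 96.3612 = 610.891.
True-score variance = 433.37 + 96.3612 = 529.731, so reliability = 0.8671.
Error variance = 610.891 − 529.731 = 81.1602; SEM = √81.1602 = 9.01.

9.01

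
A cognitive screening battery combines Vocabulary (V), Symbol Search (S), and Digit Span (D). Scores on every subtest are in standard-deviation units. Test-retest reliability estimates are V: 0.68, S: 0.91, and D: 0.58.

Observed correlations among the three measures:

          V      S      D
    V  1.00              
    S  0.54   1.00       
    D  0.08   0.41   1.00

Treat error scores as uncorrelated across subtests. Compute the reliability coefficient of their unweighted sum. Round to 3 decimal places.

0.836

Var(V+S+D) = 3 + 2·[0.54 + 0.08 + 0.41] = 3 + 2.06 = 5.06.
Under uncorrelated errors the observed covariances equal the true-score covariances, so only the own-variance terms attenuate.
True-score variance = [0.68 + 0.91 + 0.58] + 2.06 = 2.17 + 2.06 = 4.23.
Reliability = 4.23 / 5.06 = 0.836.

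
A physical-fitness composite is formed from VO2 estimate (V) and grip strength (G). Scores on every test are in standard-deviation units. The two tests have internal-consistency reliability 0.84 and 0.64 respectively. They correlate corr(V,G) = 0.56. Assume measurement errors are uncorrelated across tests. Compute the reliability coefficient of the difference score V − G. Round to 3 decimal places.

Var(V−G) = 1 + 1 − 2·0.56 = 2 − 1.12 = 0.88.
Under uncorrelated errors the observed covariances equal the true-score covariances, so only the own-variance terms attenuate.
True-score variance = [0.84 + 0.64] − 1.12 = 1.48 − 1.12 = 0.36.
Reliability = 0.36 / 0.88 = 0.409.

0.409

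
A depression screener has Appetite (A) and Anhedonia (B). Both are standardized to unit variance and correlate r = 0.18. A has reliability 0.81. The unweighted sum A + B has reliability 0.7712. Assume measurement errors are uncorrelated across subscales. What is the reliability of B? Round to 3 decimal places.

Var(A+B) = 2 + 2·0.18 = 2.360.
True-score variance = ρ_A + ρ_B + 2·0.18, so 0.7712 = (0.81 + ρ_B + 0.36) / 2.360.
ρ_B = 0.7712·2.360 − 0.81 − 0.36 = 0.650.

0.650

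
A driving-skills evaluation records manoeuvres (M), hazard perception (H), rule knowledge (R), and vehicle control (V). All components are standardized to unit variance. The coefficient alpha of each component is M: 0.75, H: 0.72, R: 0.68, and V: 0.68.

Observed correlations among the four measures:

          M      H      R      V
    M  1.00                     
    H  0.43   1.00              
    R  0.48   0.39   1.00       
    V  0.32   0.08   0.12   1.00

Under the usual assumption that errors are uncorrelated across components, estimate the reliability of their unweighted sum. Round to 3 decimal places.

Var(M+H+R+V) = 4 + 2·[0.43 + 0.48 + 0.32 + 0.39 + 0.08 + 0.12] = 4 + 3.64 = 7.64.
With uncorrelated errors the cross-covariances are all true-score covariance, so they carry over unchanged; only the diagonal terms shrink to ρᵢσᵢ².
True-score variance = [0.75 + 0.72 + 0.68 + 0.68] + 3.64 = 2.83 + 3.64 = 6.47.
Reliability = 6.47 / 7.64 = 0.847.

0.847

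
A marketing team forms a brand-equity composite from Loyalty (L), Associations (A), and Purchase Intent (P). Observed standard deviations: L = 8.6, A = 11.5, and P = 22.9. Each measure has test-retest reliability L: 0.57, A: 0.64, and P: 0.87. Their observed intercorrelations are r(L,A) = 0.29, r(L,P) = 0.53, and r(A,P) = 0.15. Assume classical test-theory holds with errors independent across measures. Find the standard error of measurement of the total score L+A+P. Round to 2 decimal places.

12.15

Var(total) = 730.62 + 345.123 = 1075.74.
True-score variance = 583.034 + 345.123 = 928.157, so reliability = 0.8628.
Error variance = 1075.74 − 928.157 = 147.586; SEM = √147.586 = 12.15.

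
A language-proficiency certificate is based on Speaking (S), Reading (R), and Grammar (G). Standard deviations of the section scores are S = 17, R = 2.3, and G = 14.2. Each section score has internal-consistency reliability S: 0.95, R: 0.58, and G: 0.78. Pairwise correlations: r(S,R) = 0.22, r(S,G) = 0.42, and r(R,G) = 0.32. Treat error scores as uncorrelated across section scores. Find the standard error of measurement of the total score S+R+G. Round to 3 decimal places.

7.812

Var(total) = 495.93 + 240.882 = 736.812.
True-score variance = 434.897 + 240.882 = 675.78, so reliability = 0.9172.
Error variance = 736.812 − 675.78 = 61.0326; SEM = √61.0326 = 7.812.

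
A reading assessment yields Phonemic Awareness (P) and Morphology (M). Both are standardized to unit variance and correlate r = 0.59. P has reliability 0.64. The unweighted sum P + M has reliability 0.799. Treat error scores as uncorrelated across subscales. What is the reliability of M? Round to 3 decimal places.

0.721

Var(P+M) = 2 + 2·0.59 = 3.180.
True-score variance = ρ_P + ρ_M + 2·0.59, so 0.799 = (0.64 + ρ_M + 1.18) / 3.180.
ρ_M = 0.799·3.180 − 0.64 − 1.18 = 0.721.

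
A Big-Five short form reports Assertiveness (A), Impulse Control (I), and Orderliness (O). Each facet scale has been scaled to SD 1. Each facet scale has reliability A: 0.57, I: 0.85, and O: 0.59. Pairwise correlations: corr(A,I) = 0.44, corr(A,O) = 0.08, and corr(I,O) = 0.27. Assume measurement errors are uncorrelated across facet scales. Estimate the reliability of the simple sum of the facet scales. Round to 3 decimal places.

0.784

Var(A+I+O) = 3 + 2·[0.44 + 0.08 + 0.27] = 3 + 1.58 = 4.58.
With uncorrelated errors the cross-covariances are all true-score covariance, so they carry over unchanged; only the diagonal terms shrink to ρᵢσᵢ².
True-score variance = [0.57 + 0.85 + 0.59] + 1.58 = 2.01 + 1.58 = 3.59.
Reliability = 3.59 / 4.58 = 0.784.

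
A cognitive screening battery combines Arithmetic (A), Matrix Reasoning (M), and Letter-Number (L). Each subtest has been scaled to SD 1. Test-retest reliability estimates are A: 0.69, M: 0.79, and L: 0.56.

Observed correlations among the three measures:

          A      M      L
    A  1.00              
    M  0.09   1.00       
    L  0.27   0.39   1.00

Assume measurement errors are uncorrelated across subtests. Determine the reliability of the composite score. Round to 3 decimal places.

Var(A+M+L) = 3 + 2·[0.09 + 0.27 + 0.39] = 3 + 1.5 = 4.5.
Because errors are independent across components, Cov(Tᵢ,Tⱼ) = Cov(Xᵢ,Xⱼ); the off-diagonal part of the true-score variance is the same as above.
True-score variance = [0.69 + 0.79 + 0.56] + 1.5 = 2.04 + 1.5 = 3.54.
Reliability = 3.54 / 4.5 = 0.787.

0.787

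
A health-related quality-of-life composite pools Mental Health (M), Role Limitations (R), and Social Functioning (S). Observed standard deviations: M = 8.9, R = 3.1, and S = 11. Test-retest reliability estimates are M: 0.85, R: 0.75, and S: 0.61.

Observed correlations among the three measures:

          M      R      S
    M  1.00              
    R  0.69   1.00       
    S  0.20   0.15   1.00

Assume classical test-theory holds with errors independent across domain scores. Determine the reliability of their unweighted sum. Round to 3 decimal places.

0.793

Var(M+R+S) = 8.9² + 3.1² + 11² + 2·[8.9·3.1·0.69 + 8.9·11·0.20 + 3.1·11·0.15] = 209.82 + 87.4642 = 297.284.
With uncorrelated errors the cross-covariances are all true-score covariance, so they carry over unchanged; only the diagonal terms shrink to ρᵢσᵢ².
True-score variance = [8.9²·0.85 + 3.1²·0.75 + 11²·0.61] + 87.4642 = 148.346 + 87.4642 = 235.81.
Reliability = 235.81 / 297.284 = 0.793.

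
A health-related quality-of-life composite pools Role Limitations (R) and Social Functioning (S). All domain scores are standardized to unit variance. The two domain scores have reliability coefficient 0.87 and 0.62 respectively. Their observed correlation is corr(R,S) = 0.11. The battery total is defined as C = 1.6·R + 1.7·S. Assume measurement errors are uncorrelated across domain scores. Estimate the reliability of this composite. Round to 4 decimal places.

Var(C) = 1.6² + 1.7² + 2·[2.72·0.11] = 5.45 + 0.5984 = 6.0484.
Under uncorrelated errors the observed covariances equal the true-score covariances, so only the own-variance terms attenuate.
True-score variance = [1.6²·0.87 + 1.7²·0.62] + 0.5984 = 4.019 + 0.5984 = 4.6174.
Reliability = 4.6174 / 6.0484 = 0.7634.

0.7634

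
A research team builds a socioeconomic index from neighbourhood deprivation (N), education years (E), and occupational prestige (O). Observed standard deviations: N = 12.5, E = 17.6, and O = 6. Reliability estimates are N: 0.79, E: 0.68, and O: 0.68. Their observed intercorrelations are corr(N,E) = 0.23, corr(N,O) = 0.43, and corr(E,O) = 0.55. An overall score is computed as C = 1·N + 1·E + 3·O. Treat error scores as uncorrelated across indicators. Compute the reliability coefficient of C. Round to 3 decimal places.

0.836

Var(C) = 12.5² + 17.6² + 3²·6² + 2·[12.5·17.6·0.23 + 3·12.5·6·0.43 + 3·17.6·6·0.55] = 790.01 + 643.18 = 1433.19.
With uncorrelated errors the cross-covariances are all true-score covariance, so they carry over unchanged; only the diagonal terms shrink to ρᵢσᵢ².
True-score variance = [12.5²·0.79 + 17.6²·0.68 + 3²·6²·0.68] + 643.18 = 554.394 + 643.18 = 1197.57.
Reliability = 1197.57 / 1433.19 = 0.836.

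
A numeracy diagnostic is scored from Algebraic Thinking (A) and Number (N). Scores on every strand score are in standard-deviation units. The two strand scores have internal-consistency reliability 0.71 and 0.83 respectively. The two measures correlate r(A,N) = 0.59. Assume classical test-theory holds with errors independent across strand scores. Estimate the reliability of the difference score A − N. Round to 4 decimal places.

0.4390

Var(A−N) = 1 + 1 − 2·0.59 = 2 − 1.18 = 0.82.
Under uncorrelated errors the observed covariances equal the true-score covariances, so only the own-variance terms attenuate.
True-score variance = [0.71 + 0.83] − 1.18 = 1.54 − 1.18 = 0.36.
Reliability = 0.36 / 0.82 = 0.4390.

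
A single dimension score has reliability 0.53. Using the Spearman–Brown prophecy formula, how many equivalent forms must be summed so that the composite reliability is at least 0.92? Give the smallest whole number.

k ≥ ρ*(1−ρ₁)/(ρ₁(1−ρ*)) = 0.92·0.47 / (0.53·0.08) = 10.198.
Smallest integer k = 11.

11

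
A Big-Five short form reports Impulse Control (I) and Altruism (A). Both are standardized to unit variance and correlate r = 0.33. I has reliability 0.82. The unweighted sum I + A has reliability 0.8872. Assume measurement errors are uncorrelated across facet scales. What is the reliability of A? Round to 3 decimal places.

Var(I+A) = 2 + 2·0.33 = 2.660.
True-score variance = ρ_I + ρ_A + 2·0.33, so 0.8872 = (0.82 + ρ_A + 0.66) / 2.660.
ρ_A = 0.8872·2.660 − 0.82 − 0.66 = 0.880.

0.880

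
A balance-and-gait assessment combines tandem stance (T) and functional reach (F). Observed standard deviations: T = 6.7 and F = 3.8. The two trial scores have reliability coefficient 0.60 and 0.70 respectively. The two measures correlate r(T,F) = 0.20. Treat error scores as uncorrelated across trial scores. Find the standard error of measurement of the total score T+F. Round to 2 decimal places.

Var(total) = 59.33 + 10.184 = 69.514.
True-score variance = 37.042 + 10.184 = 47.226, so reliability = 0.6794.
Error variance = 69.514 − 47.226 = 22.288; SEM = √22.288 = 4.72.

4.72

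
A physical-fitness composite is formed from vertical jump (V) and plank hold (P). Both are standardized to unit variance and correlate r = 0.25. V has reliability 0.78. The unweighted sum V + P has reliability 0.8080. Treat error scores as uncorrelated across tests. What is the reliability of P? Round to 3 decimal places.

Var(V+P) = 2 + 2·0.25 = 2.500.
True-score variance = ρ_V + ρ_P + 2·0.25, so 0.8080 = (0.78 + ρ_P + 0.50) / 2.500.
ρ_P = 0.8080·2.500 − 0.78 − 0.50 = 0.740.

0.740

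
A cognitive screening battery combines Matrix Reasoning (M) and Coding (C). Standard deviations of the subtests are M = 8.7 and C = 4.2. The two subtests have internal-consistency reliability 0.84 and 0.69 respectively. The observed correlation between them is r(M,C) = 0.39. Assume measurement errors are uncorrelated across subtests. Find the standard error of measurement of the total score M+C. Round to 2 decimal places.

Var(total) = 93.33 + 28.5012 = 121.831.
True-score variance = 75.7512 + 28.5012 = 104.252, so reliability = 0.8557.
Error variance = 121.831 − 104.252 = 17.5788; SEM = √17.5788 = 4.19.

4.19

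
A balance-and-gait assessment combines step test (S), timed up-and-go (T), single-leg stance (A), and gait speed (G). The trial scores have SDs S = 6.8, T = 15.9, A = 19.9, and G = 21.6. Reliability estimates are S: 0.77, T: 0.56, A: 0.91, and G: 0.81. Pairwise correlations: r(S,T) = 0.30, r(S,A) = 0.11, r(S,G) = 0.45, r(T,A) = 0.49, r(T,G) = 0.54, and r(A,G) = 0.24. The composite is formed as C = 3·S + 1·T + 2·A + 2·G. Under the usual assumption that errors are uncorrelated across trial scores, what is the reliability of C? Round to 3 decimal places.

0.906

Var(C) = 3²·6.8² + 15.9² + 2²·19.9² + 2²·21.6² + 2·[3·6.8·15.9·0.30 + 6·6.8·19.9·0.11 + 6·6.8·21.6·0.45 + 2·15.9·19.9·0.49 + 2·15.9·21.6·0.54 + 4·19.9·21.6·0.24] = 4119.25 + 3353.68 = 7472.93.
Because errors are independent across components, Cov(Tᵢ,Tⱼ) = Cov(Xᵢ,Xⱼ); the off-diagonal part of the true-score variance is the same as above.
True-score variance = [3²·6.8²·0.77 + 15.9²·0.56 + 2²·19.9²·0.91 + 2²·21.6²·0.81] + 3353.68 = 3415.15 + 3353.68 = 6768.82.
Reliability = 6768.82 / 7472.93 = 0.906.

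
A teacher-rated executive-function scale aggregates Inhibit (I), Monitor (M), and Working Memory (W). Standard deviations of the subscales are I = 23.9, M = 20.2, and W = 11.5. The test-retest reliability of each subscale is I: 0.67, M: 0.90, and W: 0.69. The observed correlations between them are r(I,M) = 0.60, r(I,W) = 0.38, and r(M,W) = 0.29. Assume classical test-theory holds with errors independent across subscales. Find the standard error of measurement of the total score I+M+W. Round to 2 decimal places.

16.44

Var(total) = 1111.5 + 922.956 = 2034.46.
True-score variance = 841.199 + 922.956 = 1764.16, so reliability = 0.8671.
Error variance = 2034.46 − 1764.16 = 270.301; SEM = √270.301 = 16.44.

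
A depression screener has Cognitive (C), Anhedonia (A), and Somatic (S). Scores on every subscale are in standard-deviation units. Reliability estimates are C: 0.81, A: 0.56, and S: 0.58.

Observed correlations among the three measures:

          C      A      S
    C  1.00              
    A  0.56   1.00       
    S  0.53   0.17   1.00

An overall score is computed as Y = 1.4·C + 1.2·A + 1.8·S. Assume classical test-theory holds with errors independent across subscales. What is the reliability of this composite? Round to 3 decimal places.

Var(Y) = 1.4² + 1.2² + 1.8² + 2·[1.68·0.56 + 2.52·0.53 + 2.16·0.17] = 6.64 + 5.2872 = 11.9272.
Under uncorrelated errors the observed covariances equal the true-score covariances, so only the own-variance terms attenuate.
True-score variance = [1.4²·0.81 + 1.2²·0.56 + 1.8²·0.58] + 5.2872 = 4.2732 + 5.2872 = 9.5604.
Reliability = 9.5604 / 11.9272 = 0.802.

0.802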